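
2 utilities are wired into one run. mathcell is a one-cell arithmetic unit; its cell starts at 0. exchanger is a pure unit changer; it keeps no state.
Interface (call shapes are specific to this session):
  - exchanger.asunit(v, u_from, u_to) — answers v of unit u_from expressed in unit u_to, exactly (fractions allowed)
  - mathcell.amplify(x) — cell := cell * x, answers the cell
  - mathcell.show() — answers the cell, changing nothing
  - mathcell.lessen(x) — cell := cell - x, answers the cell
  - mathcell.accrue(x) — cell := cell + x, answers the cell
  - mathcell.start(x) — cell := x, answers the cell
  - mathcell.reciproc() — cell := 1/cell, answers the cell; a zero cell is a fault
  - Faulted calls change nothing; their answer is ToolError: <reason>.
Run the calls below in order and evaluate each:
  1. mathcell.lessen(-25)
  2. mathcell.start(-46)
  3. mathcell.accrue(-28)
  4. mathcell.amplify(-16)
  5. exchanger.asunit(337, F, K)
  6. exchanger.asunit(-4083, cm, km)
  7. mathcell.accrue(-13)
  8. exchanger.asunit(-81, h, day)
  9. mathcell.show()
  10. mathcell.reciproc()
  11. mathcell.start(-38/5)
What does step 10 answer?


Answer: 1/1171

Derivation:
Act: lessen[x: -25]
Obs: 25
Act: start[x: -46]
Obs: -46
Act: accrue[x: -28]
Obs: -74
Act: amplify[x: -16]
Obs: 1184
Act: asunit[v: 337; u_from: F; u_to: K]
Obs: 79667/180
Act: asunit[v: -4083; u_from: cm; u_to: km]
Obs: -4083/100000
Act: accrue[x: -13]
Obs: 1171
Act: asunit[v: -81; u_from: h; u_to: day]
Obs: -27/8
Act: show[]
Obs: 1171
Act: reciproc[]
Obs: 1/1171
Act: start[x: -38/5]
Obs: -38/5


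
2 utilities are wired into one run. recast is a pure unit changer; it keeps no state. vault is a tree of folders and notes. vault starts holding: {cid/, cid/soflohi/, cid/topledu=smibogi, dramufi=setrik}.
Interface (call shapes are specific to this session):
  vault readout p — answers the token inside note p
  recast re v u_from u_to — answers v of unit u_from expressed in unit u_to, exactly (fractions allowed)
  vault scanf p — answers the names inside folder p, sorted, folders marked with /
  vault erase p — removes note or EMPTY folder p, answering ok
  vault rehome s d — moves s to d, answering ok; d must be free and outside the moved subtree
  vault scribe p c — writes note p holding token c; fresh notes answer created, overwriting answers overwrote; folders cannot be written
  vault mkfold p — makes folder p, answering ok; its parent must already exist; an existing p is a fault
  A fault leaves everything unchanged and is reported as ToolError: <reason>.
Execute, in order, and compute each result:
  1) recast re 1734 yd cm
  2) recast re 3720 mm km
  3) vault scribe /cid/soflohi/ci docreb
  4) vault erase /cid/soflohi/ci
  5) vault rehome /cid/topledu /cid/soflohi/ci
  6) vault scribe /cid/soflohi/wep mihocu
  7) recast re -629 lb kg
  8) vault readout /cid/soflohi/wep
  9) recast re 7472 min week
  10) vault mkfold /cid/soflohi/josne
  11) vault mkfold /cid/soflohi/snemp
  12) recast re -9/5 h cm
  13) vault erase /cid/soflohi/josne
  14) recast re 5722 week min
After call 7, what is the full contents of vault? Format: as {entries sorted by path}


Answer: {cid/, cid/soflohi/, cid/soflohi/ci=smibogi, cid/soflohi/wep=mihocu, dramufi=setrik}

Derivation:
~$ recast re v→1734 u_from→yd u_to→cm
  3963924/25
~$ recast re v→3720 u_from→mm u_to→km
  93/25000
~$ vault scribe p→/cid/soflohi/ci c→docreb
  created
~$ vault erase p→/cid/soflohi/ci
  ok
~$ vault rehome s→/cid/topledu d→/cid/soflohi/ci
  ok
~$ vault scribe p→/cid/soflohi/wep c→mihocu
  created
~$ recast re v→-629 u_from→lb u_to→kg
  -28530960073/100000000
~$ vault readout p→/cid/soflohi/wep
  mihocu
~$ recast re v→7472 u_from→min u_to→week
  467/630
~$ vault mkfold p→/cid/soflohi/josne
  ok
~$ vault mkfold p→/cid/soflohi/snemp
  ok
~$ recast re v→-9/5 u_from→h u_to→cm
  ToolError: incompatible units
~$ vault erase p→/cid/soflohi/josne
  ok
~$ recast re v→5722 u_from→week u_to→min
  57677760


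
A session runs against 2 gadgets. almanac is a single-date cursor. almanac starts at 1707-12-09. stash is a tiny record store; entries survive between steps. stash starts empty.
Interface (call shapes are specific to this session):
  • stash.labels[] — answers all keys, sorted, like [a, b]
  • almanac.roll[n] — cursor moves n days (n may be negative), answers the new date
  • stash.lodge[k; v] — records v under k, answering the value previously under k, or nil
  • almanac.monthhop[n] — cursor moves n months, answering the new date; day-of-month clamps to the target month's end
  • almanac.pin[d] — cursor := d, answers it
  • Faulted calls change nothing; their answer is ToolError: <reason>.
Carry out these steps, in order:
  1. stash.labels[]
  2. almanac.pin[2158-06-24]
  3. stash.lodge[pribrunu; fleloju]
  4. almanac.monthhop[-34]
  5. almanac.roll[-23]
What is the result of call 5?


Now I run stash.labels(), and observe [].
I invoke almanac.pin passing d='2158-06-24', and observe 2158-06-24.
Now I run stash.lodge passing k='pribrunu', v='fleloju', — result: nil.
Using almanac.monthhop passing n='-34', yielding 2155-08-24.
Invoking almanac.roll passing n='-23', → 2155-08-01.

Answer: 2155-08-01


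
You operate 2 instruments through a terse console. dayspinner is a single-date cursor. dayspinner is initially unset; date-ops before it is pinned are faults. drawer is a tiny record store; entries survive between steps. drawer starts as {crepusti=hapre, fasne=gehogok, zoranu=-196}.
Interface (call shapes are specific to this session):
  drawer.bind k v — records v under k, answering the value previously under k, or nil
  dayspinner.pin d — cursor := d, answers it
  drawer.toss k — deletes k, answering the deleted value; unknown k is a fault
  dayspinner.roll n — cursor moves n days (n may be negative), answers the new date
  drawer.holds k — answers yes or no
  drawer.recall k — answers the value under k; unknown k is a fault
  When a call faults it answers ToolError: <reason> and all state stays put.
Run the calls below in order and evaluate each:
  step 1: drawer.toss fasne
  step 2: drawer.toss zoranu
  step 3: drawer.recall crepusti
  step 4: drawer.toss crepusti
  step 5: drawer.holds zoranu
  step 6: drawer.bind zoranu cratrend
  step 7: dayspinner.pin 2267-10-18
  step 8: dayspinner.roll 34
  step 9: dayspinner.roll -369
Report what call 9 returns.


Invoking drawer.toss on k=fasne, and observe gehogok.
Using drawer.toss on k=zoranu, and get -196.
Invoking drawer.recall on k=crepusti: hapre.
Invoking drawer.toss on k=crepusti, giving hapre.
I try drawer.holds on k=zoranu: no.
I try drawer.bind on k=zoranu, v=cratrend: nil.
I use dayspinner.pin on d=2267-10-18, — result: 2267-10-18.
Invoking dayspinner.roll on n=34, and get 2267-11-21.
I try dayspinner.roll on n=-369, → 2266-11-17.

Answer: 2266-11-17


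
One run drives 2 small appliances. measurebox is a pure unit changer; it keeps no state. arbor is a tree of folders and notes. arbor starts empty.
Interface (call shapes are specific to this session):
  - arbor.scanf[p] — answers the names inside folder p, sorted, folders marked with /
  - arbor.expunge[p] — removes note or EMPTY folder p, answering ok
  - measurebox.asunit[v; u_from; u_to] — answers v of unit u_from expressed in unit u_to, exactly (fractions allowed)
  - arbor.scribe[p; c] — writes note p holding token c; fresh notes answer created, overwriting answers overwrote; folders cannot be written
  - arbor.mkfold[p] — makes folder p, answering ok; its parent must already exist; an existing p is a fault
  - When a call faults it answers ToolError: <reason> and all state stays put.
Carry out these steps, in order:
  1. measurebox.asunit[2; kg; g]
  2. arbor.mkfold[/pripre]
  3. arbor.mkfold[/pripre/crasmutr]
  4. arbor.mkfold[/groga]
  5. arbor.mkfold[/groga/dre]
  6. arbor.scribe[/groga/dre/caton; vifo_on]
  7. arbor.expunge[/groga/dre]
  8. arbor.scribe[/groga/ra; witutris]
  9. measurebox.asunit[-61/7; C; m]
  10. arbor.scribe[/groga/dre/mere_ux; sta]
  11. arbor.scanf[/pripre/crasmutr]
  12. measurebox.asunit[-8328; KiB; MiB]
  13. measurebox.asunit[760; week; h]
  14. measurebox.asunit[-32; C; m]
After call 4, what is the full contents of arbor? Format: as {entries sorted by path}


>>> asunit v: 2 u_from: kg u_to: g
[out] 2000
>>> mkfold p: /pripre
[out] ok
>>> mkfold p: /pripre/crasmutr
[out] ok
>>> mkfold p: /groga
[out] ok
>>> mkfold p: /groga/dre
[out] ok
>>> scribe p: /groga/dre/caton c: vifo_on
[out] created
>>> expunge p: /groga/dre
[out] ToolError: not empty
>>> scribe p: /groga/ra c: witutris
[out] created
>>> asunit v: -61/7 u_from: C u_to: m
[out] ToolError: incompatible units
>>> scribe p: /groga/dre/mere_ux c: sta
[out] created
>>> scanf p: /pripre/crasmutr
[out] []
>>> asunit v: -8328 u_from: KiB u_to: MiB
[out] -1041/128
>>> asunit v: 760 u_from: week u_to: h
[out] 127680
>>> asunit v: -32 u_from: C u_to: m
[out] ToolError: incompatible units

Answer: {groga/, pripre/, pripre/crasmutr/}


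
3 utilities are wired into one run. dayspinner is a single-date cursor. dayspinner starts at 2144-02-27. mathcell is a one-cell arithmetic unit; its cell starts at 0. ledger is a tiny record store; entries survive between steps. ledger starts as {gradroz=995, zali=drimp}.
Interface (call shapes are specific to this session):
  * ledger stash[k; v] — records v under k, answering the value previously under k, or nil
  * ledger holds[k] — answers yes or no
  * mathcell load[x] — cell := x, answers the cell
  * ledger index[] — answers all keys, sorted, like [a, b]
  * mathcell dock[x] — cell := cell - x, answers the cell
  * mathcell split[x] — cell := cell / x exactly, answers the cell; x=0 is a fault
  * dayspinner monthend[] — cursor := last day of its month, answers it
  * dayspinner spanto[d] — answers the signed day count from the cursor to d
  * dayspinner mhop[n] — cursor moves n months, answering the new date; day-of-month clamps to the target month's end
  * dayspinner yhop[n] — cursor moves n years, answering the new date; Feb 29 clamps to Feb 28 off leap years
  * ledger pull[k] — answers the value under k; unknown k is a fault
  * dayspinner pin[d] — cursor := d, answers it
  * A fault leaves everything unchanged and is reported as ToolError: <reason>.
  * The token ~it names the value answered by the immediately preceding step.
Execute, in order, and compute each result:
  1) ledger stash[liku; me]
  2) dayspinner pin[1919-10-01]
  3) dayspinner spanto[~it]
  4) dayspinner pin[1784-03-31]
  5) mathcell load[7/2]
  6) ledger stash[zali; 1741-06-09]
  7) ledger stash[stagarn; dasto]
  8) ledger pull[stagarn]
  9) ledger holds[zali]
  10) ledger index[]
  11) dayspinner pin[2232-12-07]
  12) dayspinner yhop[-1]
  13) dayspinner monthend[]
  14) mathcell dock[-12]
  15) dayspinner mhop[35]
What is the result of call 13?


I call ledger stash passing k='liku', v='me', and observe nil.
I run dayspinner pin passing d='1919-10-01', giving 1919-10-01.
Calling dayspinner spanto passing d='~it', — result: 0.
Using dayspinner pin passing d='1784-03-31', giving 1784-03-31.
Next I call mathcell load passing x='7/2', giving 7/2.
Using ledger stash passing k='zali', v='1741-06-09', yielding drimp.
Next I call ledger stash passing k='stagarn', v='dasto', and observe nil.
Then ledger pull passing k='stagarn', → dasto.
Using ledger holds passing k='zali', — result: yes.
Using ledger index(), → [gradroz, liku, stagarn, zali].
I call dayspinner pin passing d='2232-12-07', and observe 2232-12-07.
I try dayspinner yhop passing n='-1', which returns 2231-12-07.
Next I call dayspinner monthend(): 2231-12-31.
I invoke mathcell dock passing x='-12', and observe 31/2.
Using dayspinner mhop passing n='35', — result: 2234-11-30.

Answer: 2231-12-31


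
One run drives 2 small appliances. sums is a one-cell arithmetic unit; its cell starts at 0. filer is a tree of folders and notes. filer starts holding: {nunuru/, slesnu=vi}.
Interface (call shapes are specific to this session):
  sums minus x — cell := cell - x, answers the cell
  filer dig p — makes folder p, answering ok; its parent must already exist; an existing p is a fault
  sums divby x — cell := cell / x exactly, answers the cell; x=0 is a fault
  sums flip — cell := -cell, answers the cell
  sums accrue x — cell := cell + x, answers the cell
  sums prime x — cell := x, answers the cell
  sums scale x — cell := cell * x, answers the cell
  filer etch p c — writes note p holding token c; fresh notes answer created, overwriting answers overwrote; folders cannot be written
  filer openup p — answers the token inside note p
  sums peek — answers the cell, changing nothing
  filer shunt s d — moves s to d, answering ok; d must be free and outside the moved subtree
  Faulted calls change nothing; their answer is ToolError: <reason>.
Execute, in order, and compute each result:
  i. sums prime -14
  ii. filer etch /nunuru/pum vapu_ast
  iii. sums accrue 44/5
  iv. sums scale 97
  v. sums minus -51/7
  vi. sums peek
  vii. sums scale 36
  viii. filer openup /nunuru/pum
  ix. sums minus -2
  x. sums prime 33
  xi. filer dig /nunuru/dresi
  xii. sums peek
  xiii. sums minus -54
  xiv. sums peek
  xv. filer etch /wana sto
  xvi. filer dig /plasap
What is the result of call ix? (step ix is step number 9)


Answer: -626294/35

Derivation:
>> sums prime(-14)
<< -14
>> filer etch(/nunuru/pum, vapu_ast)
<< created
>> sums accrue(44/5)
<< -26/5
>> sums scale(97)
<< -2522/5
>> sums minus(-51/7)
<< -17399/35
>> sums peek()
<< -17399/35
>> sums scale(36)
<< -626364/35
>> filer openup(/nunuru/pum)
<< vapu_ast
>> sums minus(-2)
<< -626294/35
>> sums prime(33)
<< 33
>> filer dig(/nunuru/dresi)
<< ok
>> sums peek()
<< 33
>> sums minus(-54)
<< 87
>> sums peek()
<< 87
>> filer etch(/wana, sto)
<< created
>> filer dig(/plasap)
<< ok


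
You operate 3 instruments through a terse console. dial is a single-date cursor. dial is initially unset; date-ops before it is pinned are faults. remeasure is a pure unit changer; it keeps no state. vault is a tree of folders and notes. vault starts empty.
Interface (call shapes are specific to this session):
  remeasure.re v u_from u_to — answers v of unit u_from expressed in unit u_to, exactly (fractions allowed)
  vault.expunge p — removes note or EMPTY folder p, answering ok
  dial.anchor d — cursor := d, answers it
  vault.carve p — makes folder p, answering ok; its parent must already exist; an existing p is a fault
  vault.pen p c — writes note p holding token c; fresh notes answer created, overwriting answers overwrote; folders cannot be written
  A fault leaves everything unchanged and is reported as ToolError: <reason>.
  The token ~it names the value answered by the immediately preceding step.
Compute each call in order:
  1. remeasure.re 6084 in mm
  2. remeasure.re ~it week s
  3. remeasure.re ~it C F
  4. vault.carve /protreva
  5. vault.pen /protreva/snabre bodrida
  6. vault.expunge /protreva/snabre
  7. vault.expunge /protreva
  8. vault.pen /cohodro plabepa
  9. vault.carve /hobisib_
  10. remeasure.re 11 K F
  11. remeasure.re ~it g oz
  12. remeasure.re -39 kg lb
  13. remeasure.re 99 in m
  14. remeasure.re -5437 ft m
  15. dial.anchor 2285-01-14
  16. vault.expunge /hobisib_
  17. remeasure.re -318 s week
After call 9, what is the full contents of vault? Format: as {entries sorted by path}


Answer: {cohodro=plabepa, hobisib_/}

Derivation:
$ re 6084 in mm
[out] 772668/5
$ re ~it week s
[out] 93461921280
$ re ~it C F
[out] 168231458336
$ carve /protreva
[out] ok
$ pen /protreva/snabre bodrida
[out] created
$ expunge /protreva/snabre
[out] ok
$ expunge /protreva
[out] ok
$ pen /cohodro plabepa
[out] created
$ carve /hobisib_
[out] ok
$ re 11 K F
[out] -43987/100
$ re ~it g oz
[out] -703792000/45359237
$ re -39 kg lb
[out] -3900000000/45359237
$ re 99 in m
[out] 12573/5000
$ re -5437 ft m
[out] -2071497/1250
$ anchor 2285-01-14
[out] 2285-01-14
$ expunge /hobisib_
[out] ok
$ re -318 s week
[out] -53/100800


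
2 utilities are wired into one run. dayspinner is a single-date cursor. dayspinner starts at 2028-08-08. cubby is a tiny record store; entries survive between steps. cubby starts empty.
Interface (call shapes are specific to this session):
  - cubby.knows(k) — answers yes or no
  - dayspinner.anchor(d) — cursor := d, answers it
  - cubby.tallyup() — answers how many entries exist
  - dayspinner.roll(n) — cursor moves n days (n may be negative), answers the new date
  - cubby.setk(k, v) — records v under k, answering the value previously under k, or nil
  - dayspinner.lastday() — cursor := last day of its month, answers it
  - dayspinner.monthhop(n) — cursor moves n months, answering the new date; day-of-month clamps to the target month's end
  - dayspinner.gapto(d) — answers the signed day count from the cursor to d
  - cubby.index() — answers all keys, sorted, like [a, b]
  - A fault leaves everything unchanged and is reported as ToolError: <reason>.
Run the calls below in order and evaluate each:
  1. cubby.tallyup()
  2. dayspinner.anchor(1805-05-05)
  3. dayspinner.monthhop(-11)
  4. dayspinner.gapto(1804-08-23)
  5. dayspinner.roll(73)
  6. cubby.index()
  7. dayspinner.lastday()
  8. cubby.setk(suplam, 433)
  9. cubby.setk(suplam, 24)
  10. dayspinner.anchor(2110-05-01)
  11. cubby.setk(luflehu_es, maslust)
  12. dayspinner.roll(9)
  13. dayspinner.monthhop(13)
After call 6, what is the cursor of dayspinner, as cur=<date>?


Answer: cur=1804-08-17

Derivation:
> cubby.tallyup
  0
> dayspinner.anchor d=1805-05-05
  1805-05-05
> dayspinner.monthhop n=-11
  1804-06-05
> dayspinner.gapto d=1804-08-23
  79
> dayspinner.roll n=73
  1804-08-17
> cubby.index
  []
> dayspinner.lastday
  1804-08-31
> cubby.setk k=suplam v=433
  nil
> cubby.setk k=suplam v=24
  433
> dayspinner.anchor d=2110-05-01
  2110-05-01
> cubby.setk k=luflehu_es v=maslust
  nil
> dayspinner.roll n=9
  2110-05-10
> dayspinner.monthhop n=13
  2111-06-10


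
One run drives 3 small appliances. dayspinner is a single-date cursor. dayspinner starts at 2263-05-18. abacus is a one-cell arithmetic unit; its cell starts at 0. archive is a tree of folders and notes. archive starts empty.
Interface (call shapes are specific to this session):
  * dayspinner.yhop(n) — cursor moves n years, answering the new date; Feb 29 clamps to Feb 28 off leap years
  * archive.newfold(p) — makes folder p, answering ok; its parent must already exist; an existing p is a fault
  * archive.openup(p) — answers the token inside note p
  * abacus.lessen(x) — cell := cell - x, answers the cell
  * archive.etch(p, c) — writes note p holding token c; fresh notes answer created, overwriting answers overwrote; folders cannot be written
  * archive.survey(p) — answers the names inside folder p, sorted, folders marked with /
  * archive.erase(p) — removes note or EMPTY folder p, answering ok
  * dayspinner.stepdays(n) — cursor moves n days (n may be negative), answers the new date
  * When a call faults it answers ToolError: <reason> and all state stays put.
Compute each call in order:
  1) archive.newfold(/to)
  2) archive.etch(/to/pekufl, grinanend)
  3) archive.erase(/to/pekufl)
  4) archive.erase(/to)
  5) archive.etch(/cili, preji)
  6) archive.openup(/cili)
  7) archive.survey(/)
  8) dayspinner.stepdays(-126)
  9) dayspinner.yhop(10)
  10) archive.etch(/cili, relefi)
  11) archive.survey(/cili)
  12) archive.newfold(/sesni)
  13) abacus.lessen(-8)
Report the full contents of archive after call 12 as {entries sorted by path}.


Answer: {cili=relefi, sesni/}

Derivation:
>>> archive.newfold p='/to'
  ok
>>> archive.etch p='/to/pekufl' c='grinanend'
  created
>>> archive.erase p='/to/pekufl'
  ok
>>> archive.erase p='/to'
  ok
>>> archive.etch p='/cili' c='preji'
  created
>>> archive.openup p='/cili'
  preji
>>> archive.survey p='/'
  [cili]
>>> dayspinner.stepdays n='-126'
  2263-01-12
>>> dayspinner.yhop n='10'
  2273-01-12
>>> archive.etch p='/cili' c='relefi'
  overwrote
>>> archive.survey p='/cili'
  ToolError: not a directory
>>> archive.newfold p='/sesni'
  ok
>>> abacus.lessen x='-8'
  8


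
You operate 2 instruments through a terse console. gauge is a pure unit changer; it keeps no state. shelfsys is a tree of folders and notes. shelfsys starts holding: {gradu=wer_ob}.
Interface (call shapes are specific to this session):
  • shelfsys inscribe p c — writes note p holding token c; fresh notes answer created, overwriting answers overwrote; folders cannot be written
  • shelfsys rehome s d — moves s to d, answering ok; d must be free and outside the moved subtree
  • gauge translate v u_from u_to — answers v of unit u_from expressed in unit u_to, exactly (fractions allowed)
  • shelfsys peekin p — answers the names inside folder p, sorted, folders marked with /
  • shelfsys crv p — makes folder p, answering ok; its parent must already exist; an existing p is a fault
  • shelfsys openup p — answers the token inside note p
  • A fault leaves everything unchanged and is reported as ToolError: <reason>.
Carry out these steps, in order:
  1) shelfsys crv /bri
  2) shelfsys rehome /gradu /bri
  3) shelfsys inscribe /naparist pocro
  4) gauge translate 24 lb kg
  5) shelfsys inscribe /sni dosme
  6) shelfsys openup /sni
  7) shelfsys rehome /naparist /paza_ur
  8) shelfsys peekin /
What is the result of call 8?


CALL shelfsys crv[p: /bri]
RET  ok
CALL shelfsys rehome[s: /gradu; d: /bri]
RET  ToolError: exists
CALL shelfsys inscribe[p: /naparist; c: pocro]
RET  created
CALL gauge translate[v: 24; u_from: lb; u_to: kg]
RET  136077711/12500000
CALL shelfsys inscribe[p: /sni; c: dosme]
RET  created
CALL shelfsys openup[p: /sni]
RET  dosme
CALL shelfsys rehome[s: /naparist; d: /paza_ur]
RET  ok
CALL shelfsys peekin[p: /]
RET  [bri/, gradu, paza_ur, sni]

Answer: [bri/, gradu, paza_ur, sni]


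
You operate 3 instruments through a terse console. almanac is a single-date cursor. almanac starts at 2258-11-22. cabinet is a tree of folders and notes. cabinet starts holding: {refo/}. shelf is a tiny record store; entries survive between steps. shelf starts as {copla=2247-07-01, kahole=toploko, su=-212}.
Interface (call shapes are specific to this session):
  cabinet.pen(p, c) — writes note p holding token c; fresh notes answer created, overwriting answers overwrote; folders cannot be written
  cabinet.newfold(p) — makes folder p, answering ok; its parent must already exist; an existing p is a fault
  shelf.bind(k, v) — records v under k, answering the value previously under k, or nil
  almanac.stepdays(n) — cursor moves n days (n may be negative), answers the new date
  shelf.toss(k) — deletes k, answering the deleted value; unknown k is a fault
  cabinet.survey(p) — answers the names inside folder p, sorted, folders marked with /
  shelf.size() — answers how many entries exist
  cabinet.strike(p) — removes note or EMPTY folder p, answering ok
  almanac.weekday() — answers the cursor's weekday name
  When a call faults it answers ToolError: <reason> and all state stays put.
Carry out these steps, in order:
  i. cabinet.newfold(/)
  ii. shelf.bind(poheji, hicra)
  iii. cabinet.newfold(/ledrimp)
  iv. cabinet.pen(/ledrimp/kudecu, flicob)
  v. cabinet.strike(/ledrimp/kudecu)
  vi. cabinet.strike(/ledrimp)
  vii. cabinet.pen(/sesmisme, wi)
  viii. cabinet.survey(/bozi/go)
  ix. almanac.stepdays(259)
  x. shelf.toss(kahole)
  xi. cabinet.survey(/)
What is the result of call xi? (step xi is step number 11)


I run cabinet.newfold with /: ToolError: exists.
I use shelf.bind with poheji, hicra, and get nil.
I invoke cabinet.newfold with /ledrimp, and get ok.
I use cabinet.pen with /ledrimp/kudecu, flicob, yielding created.
I run cabinet.strike with /ledrimp/kudecu, and see ok.
Using cabinet.strike with /ledrimp: ok.
I call cabinet.pen with /sesmisme, wi, yielding created.
Now I run cabinet.survey with /bozi/go, → ToolError: not found.
I try almanac.stepdays with 259: 2259-08-08.
I invoke shelf.toss with kahole, — result: toploko.
Using cabinet.survey with /, and observe [refo/, sesmisme].

Answer: [refo/, sesmisme]


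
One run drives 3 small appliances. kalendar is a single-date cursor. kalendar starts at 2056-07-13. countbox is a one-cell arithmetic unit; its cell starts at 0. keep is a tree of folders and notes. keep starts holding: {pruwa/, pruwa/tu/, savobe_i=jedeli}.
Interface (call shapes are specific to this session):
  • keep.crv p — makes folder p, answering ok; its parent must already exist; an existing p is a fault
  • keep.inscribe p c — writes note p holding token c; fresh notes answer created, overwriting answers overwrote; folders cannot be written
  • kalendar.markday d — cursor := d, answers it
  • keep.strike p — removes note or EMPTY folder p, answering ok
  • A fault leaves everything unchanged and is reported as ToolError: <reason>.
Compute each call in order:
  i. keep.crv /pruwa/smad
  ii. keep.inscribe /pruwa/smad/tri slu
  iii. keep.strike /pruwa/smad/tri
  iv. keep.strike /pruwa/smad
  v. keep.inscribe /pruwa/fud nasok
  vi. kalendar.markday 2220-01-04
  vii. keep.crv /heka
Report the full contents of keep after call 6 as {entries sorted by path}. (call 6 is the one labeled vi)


·→ crv(/pruwa/smad)
·← ok
·→ inscribe(/pruwa/smad/tri, slu)
·← created
·→ strike(/pruwa/smad/tri)
·← ok
·→ strike(/pruwa/smad)
·← ok
·→ inscribe(/pruwa/fud, nasok)
·← created
·→ markday(2220-01-04)
·← 2220-01-04
·→ crv(/heka)
·← ok

Answer: {pruwa/, pruwa/fud=nasok, pruwa/tu/, savobe_i=jedeli}


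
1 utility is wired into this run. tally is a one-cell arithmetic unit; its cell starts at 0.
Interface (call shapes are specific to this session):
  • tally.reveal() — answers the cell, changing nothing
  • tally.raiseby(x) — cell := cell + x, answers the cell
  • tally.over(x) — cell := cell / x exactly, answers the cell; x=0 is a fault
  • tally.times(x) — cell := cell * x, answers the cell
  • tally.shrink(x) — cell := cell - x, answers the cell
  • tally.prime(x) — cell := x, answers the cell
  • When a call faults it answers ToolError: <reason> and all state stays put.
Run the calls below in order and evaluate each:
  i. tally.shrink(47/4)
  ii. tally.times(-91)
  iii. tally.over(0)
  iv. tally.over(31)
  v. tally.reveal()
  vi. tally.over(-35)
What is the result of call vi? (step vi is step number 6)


Invoking shrink(x: 47/4), and observe -47/4.
I try times(x: -91), and see 4277/4.
I run over(x: 0): ToolError: division by zero.
Using over(x: 31): 4277/124.
Using reveal(), — result: 4277/124.
Invoking over(x: -35), giving -611/620.

Answer: -611/620


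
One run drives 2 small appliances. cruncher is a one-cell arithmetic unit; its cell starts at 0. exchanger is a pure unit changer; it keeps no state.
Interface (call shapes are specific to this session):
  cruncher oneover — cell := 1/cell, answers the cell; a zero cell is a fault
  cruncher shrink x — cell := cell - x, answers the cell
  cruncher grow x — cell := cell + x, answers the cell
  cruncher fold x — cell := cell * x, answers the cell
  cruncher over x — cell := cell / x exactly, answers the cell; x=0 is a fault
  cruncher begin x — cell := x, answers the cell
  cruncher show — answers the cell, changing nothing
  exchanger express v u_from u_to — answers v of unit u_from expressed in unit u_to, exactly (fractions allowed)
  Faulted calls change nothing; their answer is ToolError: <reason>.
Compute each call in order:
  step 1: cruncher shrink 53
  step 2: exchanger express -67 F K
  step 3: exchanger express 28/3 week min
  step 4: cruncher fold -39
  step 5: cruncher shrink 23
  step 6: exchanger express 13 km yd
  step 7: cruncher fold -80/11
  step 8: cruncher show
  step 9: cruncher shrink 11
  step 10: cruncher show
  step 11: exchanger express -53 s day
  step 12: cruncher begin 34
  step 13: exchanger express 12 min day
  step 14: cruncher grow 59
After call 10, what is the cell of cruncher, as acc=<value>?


==> cruncher shrink(x='53')
<== -53
==> exchanger express(v='-67', u_from='F', u_to='K')
<== 4363/20
==> exchanger express(v='28/3', u_from='week', u_to='min')
<== 94080
==> cruncher fold(x='-39')
<== 2067
==> cruncher shrink(x='23')
<== 2044
==> exchanger express(v='13', u_from='km', u_to='yd')
<== 16250000/1143
==> cruncher fold(x='-80/11')
<== -163520/11
==> cruncher show()
<== -163520/11
==> cruncher shrink(x='11')
<== -163641/11
==> cruncher show()
<== -163641/11
==> exchanger express(v='-53', u_from='s', u_to='day')
<== -53/86400
==> cruncher begin(x='34')
<== 34
==> exchanger express(v='12', u_from='min', u_to='day')
<== 1/120
==> cruncher grow(x='59')
<== 93

Answer: acc=-163641/11


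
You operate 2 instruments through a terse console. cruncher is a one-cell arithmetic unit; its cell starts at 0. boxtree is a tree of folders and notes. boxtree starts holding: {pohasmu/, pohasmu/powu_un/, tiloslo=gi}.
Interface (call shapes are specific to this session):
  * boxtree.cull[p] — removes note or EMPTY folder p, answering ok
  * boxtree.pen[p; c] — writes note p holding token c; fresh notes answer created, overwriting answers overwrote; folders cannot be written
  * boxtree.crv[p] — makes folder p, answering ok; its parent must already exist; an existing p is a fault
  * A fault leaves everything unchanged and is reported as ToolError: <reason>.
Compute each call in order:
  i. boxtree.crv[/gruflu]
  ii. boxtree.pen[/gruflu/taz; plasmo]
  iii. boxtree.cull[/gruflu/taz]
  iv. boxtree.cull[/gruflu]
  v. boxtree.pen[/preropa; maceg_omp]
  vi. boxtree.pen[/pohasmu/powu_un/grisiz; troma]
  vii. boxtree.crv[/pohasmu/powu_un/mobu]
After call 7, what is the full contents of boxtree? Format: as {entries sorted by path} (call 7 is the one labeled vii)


Answer: {pohasmu/, pohasmu/powu_un/, pohasmu/powu_un/grisiz=troma, pohasmu/powu_un/mobu/, preropa=maceg_omp, tiloslo=gi}

Derivation:
~$ crv p→/gruflu
[out] ok
~$ pen p→/gruflu/taz c→plasmo
[out] created
~$ cull p→/gruflu/taz
[out] ok
~$ cull p→/gruflu
[out] ok
~$ pen p→/preropa c→maceg_omp
[out] created
~$ pen p→/pohasmu/powu_un/grisiz c→troma
[out] created
~$ crv p→/pohasmu/powu_un/mobu
[out] ok


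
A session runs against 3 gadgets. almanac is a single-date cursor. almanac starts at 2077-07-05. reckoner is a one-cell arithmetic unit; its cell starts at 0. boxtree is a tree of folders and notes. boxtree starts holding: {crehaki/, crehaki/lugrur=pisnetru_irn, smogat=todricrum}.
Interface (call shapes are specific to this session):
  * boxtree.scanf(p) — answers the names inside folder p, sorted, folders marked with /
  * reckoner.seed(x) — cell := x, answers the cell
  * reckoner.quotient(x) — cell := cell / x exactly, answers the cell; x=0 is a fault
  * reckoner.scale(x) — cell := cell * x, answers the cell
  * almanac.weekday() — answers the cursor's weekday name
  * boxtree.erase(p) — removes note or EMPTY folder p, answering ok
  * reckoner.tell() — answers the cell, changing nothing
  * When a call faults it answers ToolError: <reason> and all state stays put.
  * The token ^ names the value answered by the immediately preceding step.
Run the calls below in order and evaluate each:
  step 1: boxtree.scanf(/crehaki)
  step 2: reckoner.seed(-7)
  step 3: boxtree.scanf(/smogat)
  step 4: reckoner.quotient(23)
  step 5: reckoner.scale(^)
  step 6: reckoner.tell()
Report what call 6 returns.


Answer: 49/529

Derivation:
·→ boxtree.scanf(p: /crehaki)
·← [lugrur]
·→ reckoner.seed(x: -7)
·← -7
·→ boxtree.scanf(p: /smogat)
·← ToolError: not a directory
·→ reckoner.quotient(x: 23)
·← -7/23
·→ reckoner.scale(x: ^)
·← 49/529
·→ reckoner.tell()
·← 49/529


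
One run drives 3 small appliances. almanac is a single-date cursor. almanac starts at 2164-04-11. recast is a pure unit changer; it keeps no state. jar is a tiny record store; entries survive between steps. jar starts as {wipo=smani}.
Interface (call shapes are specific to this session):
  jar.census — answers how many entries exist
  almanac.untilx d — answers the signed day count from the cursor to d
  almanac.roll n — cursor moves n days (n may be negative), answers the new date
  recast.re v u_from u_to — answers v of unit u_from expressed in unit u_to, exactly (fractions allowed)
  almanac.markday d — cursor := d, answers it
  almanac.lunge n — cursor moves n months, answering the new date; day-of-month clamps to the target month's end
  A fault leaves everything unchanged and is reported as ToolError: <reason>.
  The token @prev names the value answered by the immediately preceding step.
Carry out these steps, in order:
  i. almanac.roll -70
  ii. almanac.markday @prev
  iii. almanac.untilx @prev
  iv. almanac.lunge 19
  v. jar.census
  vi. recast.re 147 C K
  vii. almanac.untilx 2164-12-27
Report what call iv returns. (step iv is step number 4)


Answer: 2165-09-01

Derivation:
// 1. almanac.roll(-70) == 2164-02-01
// 2. almanac.markday(@prev) == 2164-02-01
// 3. almanac.untilx(@prev) == 0
// 4. almanac.lunge(19) == 2165-09-01
// 5. jar.census() == 1
// 6. recast.re(147, C, K) == 8403/20
// 7. almanac.untilx(2164-12-27) == -248


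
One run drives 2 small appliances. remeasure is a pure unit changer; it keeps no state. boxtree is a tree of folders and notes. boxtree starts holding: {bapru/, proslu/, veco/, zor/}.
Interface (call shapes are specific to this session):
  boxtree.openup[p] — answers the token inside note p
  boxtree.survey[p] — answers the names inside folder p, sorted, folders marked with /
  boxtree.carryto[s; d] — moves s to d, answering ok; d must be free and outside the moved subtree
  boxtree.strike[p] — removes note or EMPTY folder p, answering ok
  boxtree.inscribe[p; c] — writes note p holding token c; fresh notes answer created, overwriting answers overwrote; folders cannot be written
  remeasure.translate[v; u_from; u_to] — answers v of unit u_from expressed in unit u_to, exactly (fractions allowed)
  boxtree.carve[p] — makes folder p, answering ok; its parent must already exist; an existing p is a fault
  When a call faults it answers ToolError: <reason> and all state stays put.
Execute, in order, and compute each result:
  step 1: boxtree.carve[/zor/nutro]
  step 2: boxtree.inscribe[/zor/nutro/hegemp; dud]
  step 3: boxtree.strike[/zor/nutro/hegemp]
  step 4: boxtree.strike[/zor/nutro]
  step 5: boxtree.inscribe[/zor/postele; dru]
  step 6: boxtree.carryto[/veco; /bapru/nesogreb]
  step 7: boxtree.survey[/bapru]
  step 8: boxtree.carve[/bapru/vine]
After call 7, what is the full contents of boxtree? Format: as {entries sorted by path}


Answer: {bapru/, bapru/nesogreb/, proslu/, zor/, zor/postele=dru}

Derivation:
-- boxtree.carve(/zor/nutro) -> ok
-- boxtree.inscribe(/zor/nutro/hegemp, dud) -> created
-- boxtree.strike(/zor/nutro/hegemp) -> ok
-- boxtree.strike(/zor/nutro) -> ok
-- boxtree.inscribe(/zor/postele, dru) -> created
-- boxtree.carryto(/veco, /bapru/nesogreb) -> ok
-- boxtree.survey(/bapru) -> [nesogreb/]
-- boxtree.carve(/bapru/vine) -> ok


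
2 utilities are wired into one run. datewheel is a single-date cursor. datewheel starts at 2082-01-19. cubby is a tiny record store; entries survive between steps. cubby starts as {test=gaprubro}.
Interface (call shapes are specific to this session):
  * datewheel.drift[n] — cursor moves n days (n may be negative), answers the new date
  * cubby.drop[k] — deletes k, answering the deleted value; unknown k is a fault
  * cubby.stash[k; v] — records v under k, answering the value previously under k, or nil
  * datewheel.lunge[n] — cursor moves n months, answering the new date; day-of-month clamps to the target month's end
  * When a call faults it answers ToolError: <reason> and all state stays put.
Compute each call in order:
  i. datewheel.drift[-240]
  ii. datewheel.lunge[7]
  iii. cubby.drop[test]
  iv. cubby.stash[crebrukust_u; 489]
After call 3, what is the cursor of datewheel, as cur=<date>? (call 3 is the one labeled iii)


Answer: cur=2081-12-24

Derivation:
// datewheel.drift(n='-240') => 2081-05-24
// datewheel.lunge(n='7') => 2081-12-24
// cubby.drop(k='test') => gaprubro
// cubby.stash(k='crebrukust_u', v='489') => nil


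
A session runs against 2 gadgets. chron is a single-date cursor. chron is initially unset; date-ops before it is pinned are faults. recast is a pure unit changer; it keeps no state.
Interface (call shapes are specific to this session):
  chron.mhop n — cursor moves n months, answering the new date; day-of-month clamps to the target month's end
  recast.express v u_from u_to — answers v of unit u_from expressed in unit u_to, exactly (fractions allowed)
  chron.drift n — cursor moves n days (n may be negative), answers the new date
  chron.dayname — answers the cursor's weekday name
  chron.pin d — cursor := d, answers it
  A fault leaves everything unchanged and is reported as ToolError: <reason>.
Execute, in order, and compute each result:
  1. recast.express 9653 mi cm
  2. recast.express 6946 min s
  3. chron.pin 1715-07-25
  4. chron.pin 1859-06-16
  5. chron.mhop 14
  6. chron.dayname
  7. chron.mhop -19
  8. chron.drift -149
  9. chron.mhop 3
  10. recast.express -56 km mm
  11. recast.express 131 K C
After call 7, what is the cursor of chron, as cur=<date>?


==> express(v: 9653, u_from: mi, u_to: cm)
<== 7767498816/5
==> express(v: 6946, u_from: min, u_to: s)
<== 416760
==> pin(d: 1715-07-25)
<== 1715-07-25
==> pin(d: 1859-06-16)
<== 1859-06-16
==> mhop(n: 14)
<== 1860-08-16
==> dayname()
<== Thursday
==> mhop(n: -19)
<== 1859-01-16
==> drift(n: -149)
<== 1858-08-20
==> mhop(n: 3)
<== 1858-11-20
==> express(v: -56, u_from: km, u_to: mm)
<== -56000000
==> express(v: 131, u_from: K, u_to: C)
<== -2843/20

Answer: cur=1859-01-16


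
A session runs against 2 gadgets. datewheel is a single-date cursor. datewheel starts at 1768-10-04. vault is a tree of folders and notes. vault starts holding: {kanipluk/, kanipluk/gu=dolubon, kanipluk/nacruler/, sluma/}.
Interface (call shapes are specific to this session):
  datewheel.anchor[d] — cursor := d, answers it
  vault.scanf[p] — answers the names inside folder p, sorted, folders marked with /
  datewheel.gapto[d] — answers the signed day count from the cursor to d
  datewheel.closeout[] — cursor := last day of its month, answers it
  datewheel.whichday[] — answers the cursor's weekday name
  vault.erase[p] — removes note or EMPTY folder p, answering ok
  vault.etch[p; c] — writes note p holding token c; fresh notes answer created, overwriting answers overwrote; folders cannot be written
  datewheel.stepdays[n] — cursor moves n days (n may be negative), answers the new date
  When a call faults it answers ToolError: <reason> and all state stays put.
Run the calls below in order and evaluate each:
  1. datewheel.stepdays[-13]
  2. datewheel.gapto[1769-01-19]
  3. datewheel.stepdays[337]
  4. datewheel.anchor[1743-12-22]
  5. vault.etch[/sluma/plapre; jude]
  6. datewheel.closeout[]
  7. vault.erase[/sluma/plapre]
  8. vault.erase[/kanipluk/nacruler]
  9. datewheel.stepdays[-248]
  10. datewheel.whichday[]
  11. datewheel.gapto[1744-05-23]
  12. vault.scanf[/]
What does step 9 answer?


Answer: 1743-04-27

Derivation:
>>> datewheel.stepdays -13
  1768-09-21
>>> datewheel.gapto 1769-01-19
  120
>>> datewheel.stepdays 337
  1769-08-24
>>> datewheel.anchor 1743-12-22
  1743-12-22
>>> vault.etch /sluma/plapre jude
  created
>>> datewheel.closeout
  1743-12-31
>>> vault.erase /sluma/plapre
  ok
>>> vault.erase /kanipluk/nacruler
  ok
>>> datewheel.stepdays -248
  1743-04-27
>>> datewheel.whichday
  Saturday
>>> datewheel.gapto 1744-05-23
  392
>>> vault.scanf /
  [kanipluk/, sluma/]


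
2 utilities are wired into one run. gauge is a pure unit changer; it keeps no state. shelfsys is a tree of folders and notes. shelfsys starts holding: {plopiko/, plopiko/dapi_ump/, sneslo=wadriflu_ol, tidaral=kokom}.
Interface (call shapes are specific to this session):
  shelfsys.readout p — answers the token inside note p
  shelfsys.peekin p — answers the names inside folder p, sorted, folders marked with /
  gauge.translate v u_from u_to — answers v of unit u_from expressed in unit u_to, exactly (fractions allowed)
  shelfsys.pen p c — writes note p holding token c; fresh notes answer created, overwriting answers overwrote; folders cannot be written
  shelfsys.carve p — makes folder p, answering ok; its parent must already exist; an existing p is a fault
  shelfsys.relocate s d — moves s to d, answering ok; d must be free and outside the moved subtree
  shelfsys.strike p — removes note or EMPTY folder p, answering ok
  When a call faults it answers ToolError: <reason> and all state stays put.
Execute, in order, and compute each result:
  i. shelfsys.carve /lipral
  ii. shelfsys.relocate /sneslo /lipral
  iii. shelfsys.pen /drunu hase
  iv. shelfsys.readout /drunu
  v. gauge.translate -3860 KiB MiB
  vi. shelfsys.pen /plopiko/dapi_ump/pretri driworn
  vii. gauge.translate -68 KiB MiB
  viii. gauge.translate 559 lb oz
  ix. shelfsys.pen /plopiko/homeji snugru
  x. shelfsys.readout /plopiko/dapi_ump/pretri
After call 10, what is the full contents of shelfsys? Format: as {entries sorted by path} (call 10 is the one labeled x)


Answer: {drunu=hase, lipral/, plopiko/, plopiko/dapi_ump/, plopiko/dapi_ump/pretri=driworn, plopiko/homeji=snugru, sneslo=wadriflu_ol, tidaral=kokom}

Derivation:
Now I run shelfsys.carve(p: /lipral), giving ok.
I run shelfsys.relocate(s: /sneslo, d: /lipral), giving ToolError: exists.
Then shelfsys.pen(p: /drunu, c: hase), and observe created.
Now I run shelfsys.readout(p: /drunu), → hase.
I call gauge.translate(v: -3860, u_from: KiB, u_to: MiB), which returns -965/256.
Calling shelfsys.pen(p: /plopiko/dapi_ump/pretri, c: driworn), and see created.
Calling gauge.translate(v: -68, u_from: KiB, u_to: MiB), yielding -17/256.
I call gauge.translate(v: 559, u_from: lb, u_to: oz), and observe 8944.
Then shelfsys.pen(p: /plopiko/homeji, c: snugru), — result: created.
I try shelfsys.readout(p: /plopiko/dapi_ump/pretri), → driworn.
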